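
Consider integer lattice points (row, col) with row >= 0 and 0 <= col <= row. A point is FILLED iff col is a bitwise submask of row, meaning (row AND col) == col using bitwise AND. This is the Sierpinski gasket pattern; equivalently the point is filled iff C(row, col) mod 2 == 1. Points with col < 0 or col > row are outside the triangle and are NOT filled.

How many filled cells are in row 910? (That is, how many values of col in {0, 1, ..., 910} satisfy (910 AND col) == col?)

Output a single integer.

Answer: 64

Derivation:
910 in binary = 1110001110
popcount(910) = number of 1-bits in 1110001110 = 6
A col c satisfies (910 AND c) == c iff every set bit of c is also set in 910; each of the 6 set bits of 910 can independently be on or off in c.
count = 2^6 = 64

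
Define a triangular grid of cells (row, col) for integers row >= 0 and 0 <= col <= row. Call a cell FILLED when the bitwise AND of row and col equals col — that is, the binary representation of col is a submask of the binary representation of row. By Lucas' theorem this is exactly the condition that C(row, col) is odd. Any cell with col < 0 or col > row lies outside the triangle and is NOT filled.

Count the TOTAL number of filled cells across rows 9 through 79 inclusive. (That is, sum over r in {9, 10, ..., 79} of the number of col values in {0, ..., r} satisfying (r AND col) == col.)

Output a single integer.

r9=1001 pc2: +4 =4
r10=1010 pc2: +4 =8
r11=1011 pc3: +8 =16
r12=1100 pc2: +4 =20
r13=1101 pc3: +8 =28
r14=1110 pc3: +8 =36
r15=1111 pc4: +16 =52
r16=10000 pc1: +2 =54
r17=10001 pc2: +4 =58
r18=10010 pc2: +4 =62
r19=10011 pc3: +8 =70
r20=10100 pc2: +4 =74
r21=10101 pc3: +8 =82
r22=10110 pc3: +8 =90
r23=10111 pc4: +16 =106
r24=11000 pc2: +4 =110
r25=11001 pc3: +8 =118
r26=11010 pc3: +8 =126
r27=11011 pc4: +16 =142
r28=11100 pc3: +8 =150
r29=11101 pc4: +16 =166
r30=11110 pc4: +16 =182
r31=11111 pc5: +32 =214
r32=100000 pc1: +2 =216
r33=100001 pc2: +4 =220
r34=100010 pc2: +4 =224
r35=100011 pc3: +8 =232
r36=100100 pc2: +4 =236
r37=100101 pc3: +8 =244
r38=100110 pc3: +8 =252
r39=100111 pc4: +16 =268
r40=101000 pc2: +4 =272
r41=101001 pc3: +8 =280
r42=101010 pc3: +8 =288
r43=101011 pc4: +16 =304
r44=101100 pc3: +8 =312
r45=101101 pc4: +16 =328
r46=101110 pc4: +16 =344
r47=101111 pc5: +32 =376
r48=110000 pc2: +4 =380
r49=110001 pc3: +8 =388
r50=110010 pc3: +8 =396
r51=110011 pc4: +16 =412
r52=110100 pc3: +8 =420
r53=110101 pc4: +16 =436
r54=110110 pc4: +16 =452
r55=110111 pc5: +32 =484
r56=111000 pc3: +8 =492
r57=111001 pc4: +16 =508
r58=111010 pc4: +16 =524
r59=111011 pc5: +32 =556
r60=111100 pc4: +16 =572
r61=111101 pc5: +32 =604
r62=111110 pc5: +32 =636
r63=111111 pc6: +64 =700
r64=1000000 pc1: +2 =702
r65=1000001 pc2: +4 =706
r66=1000010 pc2: +4 =710
r67=1000011 pc3: +8 =718
r68=1000100 pc2: +4 =722
r69=1000101 pc3: +8 =730
r70=1000110 pc3: +8 =738
r71=1000111 pc4: +16 =754
r72=1001000 pc2: +4 =758
r73=1001001 pc3: +8 =766
r74=1001010 pc3: +8 =774
r75=1001011 pc4: +16 =790
r76=1001100 pc3: +8 =798
r77=1001101 pc4: +16 =814
r78=1001110 pc4: +16 =830
r79=1001111 pc5: +32 =862

Answer: 862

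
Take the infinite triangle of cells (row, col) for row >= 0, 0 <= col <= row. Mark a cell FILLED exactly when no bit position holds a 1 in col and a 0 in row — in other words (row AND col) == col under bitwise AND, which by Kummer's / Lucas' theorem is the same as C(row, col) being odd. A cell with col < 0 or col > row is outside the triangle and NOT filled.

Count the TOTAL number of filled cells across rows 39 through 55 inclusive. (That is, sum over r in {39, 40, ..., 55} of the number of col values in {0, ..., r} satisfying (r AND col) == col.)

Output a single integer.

Answer: 232

Derivation:
r39=100111 pc4: +16 =16
r40=101000 pc2: +4 =20
r41=101001 pc3: +8 =28
r42=101010 pc3: +8 =36
r43=101011 pc4: +16 =52
r44=101100 pc3: +8 =60
r45=101101 pc4: +16 =76
r46=101110 pc4: +16 =92
r47=101111 pc5: +32 =124
r48=110000 pc2: +4 =128
r49=110001 pc3: +8 =136
r50=110010 pc3: +8 =144
r51=110011 pc4: +16 =160
r52=110100 pc3: +8 =168
r53=110101 pc4: +16 =184
r54=110110 pc4: +16 =200
r55=110111 pc5: +32 =232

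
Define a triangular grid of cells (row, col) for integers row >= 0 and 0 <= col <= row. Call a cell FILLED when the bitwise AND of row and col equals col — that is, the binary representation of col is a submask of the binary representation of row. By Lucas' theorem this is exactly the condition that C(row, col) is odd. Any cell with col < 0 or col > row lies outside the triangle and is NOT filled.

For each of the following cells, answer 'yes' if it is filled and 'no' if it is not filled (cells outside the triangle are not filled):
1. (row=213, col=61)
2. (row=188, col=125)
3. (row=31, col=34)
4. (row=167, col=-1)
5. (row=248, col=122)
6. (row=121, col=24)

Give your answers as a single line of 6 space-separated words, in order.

(213,61): row=0b11010101, col=0b111101, row AND col = 0b10101 = 21; 21 != 61 -> empty
(188,125): row=0b10111100, col=0b1111101, row AND col = 0b111100 = 60; 60 != 125 -> empty
(31,34): col outside [0, 31] -> not filled
(167,-1): col outside [0, 167] -> not filled
(248,122): row=0b11111000, col=0b1111010, row AND col = 0b1111000 = 120; 120 != 122 -> empty
(121,24): row=0b1111001, col=0b11000, row AND col = 0b11000 = 24; 24 == 24 -> filled

Answer: no no no no no yes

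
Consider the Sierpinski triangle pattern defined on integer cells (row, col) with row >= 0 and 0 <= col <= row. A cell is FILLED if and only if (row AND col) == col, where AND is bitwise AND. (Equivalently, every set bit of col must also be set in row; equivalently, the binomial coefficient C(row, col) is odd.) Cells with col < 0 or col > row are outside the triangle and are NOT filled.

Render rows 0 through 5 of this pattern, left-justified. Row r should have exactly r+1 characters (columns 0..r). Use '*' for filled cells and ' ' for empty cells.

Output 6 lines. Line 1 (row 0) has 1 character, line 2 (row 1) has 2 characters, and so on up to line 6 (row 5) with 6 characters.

r0=0: *
r1=1: **
r2=10: * *
r3=11: ****
r4=100: *   *
r5=101: **  **

Answer: *
**
* *
****
*   *
**  **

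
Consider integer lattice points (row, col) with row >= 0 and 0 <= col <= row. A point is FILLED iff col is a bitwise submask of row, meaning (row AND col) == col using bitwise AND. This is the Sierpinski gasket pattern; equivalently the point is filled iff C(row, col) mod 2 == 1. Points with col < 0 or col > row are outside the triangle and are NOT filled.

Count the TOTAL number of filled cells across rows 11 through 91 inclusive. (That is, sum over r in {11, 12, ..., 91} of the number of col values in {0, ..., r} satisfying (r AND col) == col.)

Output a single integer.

r11=1011 pc3: +8 =8
r12=1100 pc2: +4 =12
r13=1101 pc3: +8 =20
r14=1110 pc3: +8 =28
r15=1111 pc4: +16 =44
r16=10000 pc1: +2 =46
r17=10001 pc2: +4 =50
r18=10010 pc2: +4 =54
r19=10011 pc3: +8 =62
r20=10100 pc2: +4 =66
r21=10101 pc3: +8 =74
r22=10110 pc3: +8 =82
r23=10111 pc4: +16 =98
r24=11000 pc2: +4 =102
r25=11001 pc3: +8 =110
r26=11010 pc3: +8 =118
r27=11011 pc4: +16 =134
r28=11100 pc3: +8 =142
r29=11101 pc4: +16 =158
r30=11110 pc4: +16 =174
r31=11111 pc5: +32 =206
r32=100000 pc1: +2 =208
r33=100001 pc2: +4 =212
r34=100010 pc2: +4 =216
r35=100011 pc3: +8 =224
r36=100100 pc2: +4 =228
r37=100101 pc3: +8 =236
r38=100110 pc3: +8 =244
r39=100111 pc4: +16 =260
r40=101000 pc2: +4 =264
r41=101001 pc3: +8 =272
r42=101010 pc3: +8 =280
r43=101011 pc4: +16 =296
r44=101100 pc3: +8 =304
r45=101101 pc4: +16 =320
r46=101110 pc4: +16 =336
r47=101111 pc5: +32 =368
r48=110000 pc2: +4 =372
r49=110001 pc3: +8 =380
r50=110010 pc3: +8 =388
r51=110011 pc4: +16 =404
r52=110100 pc3: +8 =412
r53=110101 pc4: +16 =428
r54=110110 pc4: +16 =444
r55=110111 pc5: +32 =476
r56=111000 pc3: +8 =484
r57=111001 pc4: +16 =500
r58=111010 pc4: +16 =516
r59=111011 pc5: +32 =548
r60=111100 pc4: +16 =564
r61=111101 pc5: +32 =596
r62=111110 pc5: +32 =628
r63=111111 pc6: +64 =692
r64=1000000 pc1: +2 =694
r65=1000001 pc2: +4 =698
r66=1000010 pc2: +4 =702
r67=1000011 pc3: +8 =710
r68=1000100 pc2: +4 =714
r69=1000101 pc3: +8 =722
r70=1000110 pc3: +8 =730
r71=1000111 pc4: +16 =746
r72=1001000 pc2: +4 =750
r73=1001001 pc3: +8 =758
r74=1001010 pc3: +8 =766
r75=1001011 pc4: +16 =782
r76=1001100 pc3: +8 =790
r77=1001101 pc4: +16 =806
r78=1001110 pc4: +16 =822
r79=1001111 pc5: +32 =854
r80=1010000 pc2: +4 =858
r81=1010001 pc3: +8 =866
r82=1010010 pc3: +8 =874
r83=1010011 pc4: +16 =890
r84=1010100 pc3: +8 =898
r85=1010101 pc4: +16 =914
r86=1010110 pc4: +16 =930
r87=1010111 pc5: +32 =962
r88=1011000 pc3: +8 =970
r89=1011001 pc4: +16 =986
r90=1011010 pc4: +16 =1002
r91=1011011 pc5: +32 =1034

Answer: 1034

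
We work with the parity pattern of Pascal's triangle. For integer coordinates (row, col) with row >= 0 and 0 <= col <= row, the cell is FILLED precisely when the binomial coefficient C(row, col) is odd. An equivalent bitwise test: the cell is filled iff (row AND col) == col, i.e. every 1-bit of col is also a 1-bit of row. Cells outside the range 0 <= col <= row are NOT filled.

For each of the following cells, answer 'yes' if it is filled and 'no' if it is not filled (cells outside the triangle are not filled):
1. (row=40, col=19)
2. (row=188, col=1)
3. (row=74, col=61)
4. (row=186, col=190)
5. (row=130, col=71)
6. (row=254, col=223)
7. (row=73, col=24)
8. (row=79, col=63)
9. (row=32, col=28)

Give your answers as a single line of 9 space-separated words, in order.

(40,19): row=0b101000, col=0b10011, row AND col = 0b0 = 0; 0 != 19 -> empty
(188,1): row=0b10111100, col=0b1, row AND col = 0b0 = 0; 0 != 1 -> empty
(74,61): row=0b1001010, col=0b111101, row AND col = 0b1000 = 8; 8 != 61 -> empty
(186,190): col outside [0, 186] -> not filled
(130,71): row=0b10000010, col=0b1000111, row AND col = 0b10 = 2; 2 != 71 -> empty
(254,223): row=0b11111110, col=0b11011111, row AND col = 0b11011110 = 222; 222 != 223 -> empty
(73,24): row=0b1001001, col=0b11000, row AND col = 0b1000 = 8; 8 != 24 -> empty
(79,63): row=0b1001111, col=0b111111, row AND col = 0b1111 = 15; 15 != 63 -> empty
(32,28): row=0b100000, col=0b11100, row AND col = 0b0 = 0; 0 != 28 -> empty

Answer: no no no no no no no no no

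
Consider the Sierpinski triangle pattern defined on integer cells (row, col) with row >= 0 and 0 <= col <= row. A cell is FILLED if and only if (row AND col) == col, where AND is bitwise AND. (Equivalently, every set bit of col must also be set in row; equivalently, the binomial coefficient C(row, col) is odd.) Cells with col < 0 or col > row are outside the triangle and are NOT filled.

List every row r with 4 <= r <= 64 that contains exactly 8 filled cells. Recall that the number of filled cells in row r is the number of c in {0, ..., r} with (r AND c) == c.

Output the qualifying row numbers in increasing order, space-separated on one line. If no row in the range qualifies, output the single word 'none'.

Answer: 7 11 13 14 19 21 22 25 26 28 35 37 38 41 42 44 49 50 52 56

Derivation:
Row r has 2^popcount(r) filled cells, so we need popcount(r) = log2(8) = 3.
Scan r = 4..64 and keep those with exactly 3 one-bits:
r=4=100 popcount=1 -> skip
r=5=101 popcount=2 -> skip
r=6=110 popcount=2 -> skip
r=7=111 popcount=3 -> KEEP
r=8=1000 popcount=1 -> skip
r=9=1001 popcount=2 -> skip
r=10=1010 popcount=2 -> skip
r=11=1011 popcount=3 -> KEEP
r=12=1100 popcount=2 -> skip
r=13=1101 popcount=3 -> KEEP
r=14=1110 popcount=3 -> KEEP
r=15=1111 popcount=4 -> skip
r=16=10000 popcount=1 -> skip
r=17=10001 popcount=2 -> skip
r=18=10010 popcount=2 -> skip
r=19=10011 popcount=3 -> KEEP
r=20=10100 popcount=2 -> skip
r=21=10101 popcount=3 -> KEEP
r=22=10110 popcount=3 -> KEEP
r=23=10111 popcount=4 -> skip
r=24=11000 popcount=2 -> skip
r=25=11001 popcount=3 -> KEEP
r=26=11010 popcount=3 -> KEEP
r=27=11011 popcount=4 -> skip
r=28=11100 popcount=3 -> KEEP
r=29=11101 popcount=4 -> skip
r=30=11110 popcount=4 -> skip
r=31=11111 popcount=5 -> skip
r=32=100000 popcount=1 -> skip
r=33=100001 popcount=2 -> skip
r=34=100010 popcount=2 -> skip
r=35=100011 popcount=3 -> KEEP
r=36=100100 popcount=2 -> skip
r=37=100101 popcount=3 -> KEEP
r=38=100110 popcount=3 -> KEEP
r=39=100111 popcount=4 -> skip
r=40=101000 popcount=2 -> skip
r=41=101001 popcount=3 -> KEEP
r=42=101010 popcount=3 -> KEEP
r=43=101011 popcount=4 -> skip
r=44=101100 popcount=3 -> KEEP
r=45=101101 popcount=4 -> skip
r=46=101110 popcount=4 -> skip
r=47=101111 popcount=5 -> skip
r=48=110000 popcount=2 -> skip
r=49=110001 popcount=3 -> KEEP
r=50=110010 popcount=3 -> KEEP
r=51=110011 popcount=4 -> skip
r=52=110100 popcount=3 -> KEEP
r=53=110101 popcount=4 -> skip
r=54=110110 popcount=4 -> skip
r=55=110111 popcount=5 -> skip
r=56=111000 popcount=3 -> KEEP
r=57=111001 popcount=4 -> skip
r=58=111010 popcount=4 -> skip
r=59=111011 popcount=5 -> skip
r=60=111100 popcount=4 -> skip
r=61=111101 popcount=5 -> skip
r=62=111110 popcount=5 -> skip
r=63=111111 popcount=6 -> skip
r=64=1000000 popcount=1 -> skip
Kept rows: 7 11 13 14 19 21 22 25 26 28 35 37 38 41 42 44 49 50 52 56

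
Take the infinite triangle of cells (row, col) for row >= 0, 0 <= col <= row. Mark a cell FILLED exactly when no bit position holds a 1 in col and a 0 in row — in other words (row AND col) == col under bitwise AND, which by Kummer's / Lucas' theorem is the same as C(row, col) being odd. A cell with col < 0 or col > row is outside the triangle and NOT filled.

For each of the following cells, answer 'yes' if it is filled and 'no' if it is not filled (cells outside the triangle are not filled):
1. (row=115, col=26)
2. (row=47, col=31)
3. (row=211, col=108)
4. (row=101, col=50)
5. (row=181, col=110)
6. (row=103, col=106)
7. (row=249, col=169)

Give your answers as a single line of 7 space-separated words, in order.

Answer: no no no no no no yes

Derivation:
(115,26): row=0b1110011, col=0b11010, row AND col = 0b10010 = 18; 18 != 26 -> empty
(47,31): row=0b101111, col=0b11111, row AND col = 0b1111 = 15; 15 != 31 -> empty
(211,108): row=0b11010011, col=0b1101100, row AND col = 0b1000000 = 64; 64 != 108 -> empty
(101,50): row=0b1100101, col=0b110010, row AND col = 0b100000 = 32; 32 != 50 -> empty
(181,110): row=0b10110101, col=0b1101110, row AND col = 0b100100 = 36; 36 != 110 -> empty
(103,106): col outside [0, 103] -> not filled
(249,169): row=0b11111001, col=0b10101001, row AND col = 0b10101001 = 169; 169 == 169 -> filled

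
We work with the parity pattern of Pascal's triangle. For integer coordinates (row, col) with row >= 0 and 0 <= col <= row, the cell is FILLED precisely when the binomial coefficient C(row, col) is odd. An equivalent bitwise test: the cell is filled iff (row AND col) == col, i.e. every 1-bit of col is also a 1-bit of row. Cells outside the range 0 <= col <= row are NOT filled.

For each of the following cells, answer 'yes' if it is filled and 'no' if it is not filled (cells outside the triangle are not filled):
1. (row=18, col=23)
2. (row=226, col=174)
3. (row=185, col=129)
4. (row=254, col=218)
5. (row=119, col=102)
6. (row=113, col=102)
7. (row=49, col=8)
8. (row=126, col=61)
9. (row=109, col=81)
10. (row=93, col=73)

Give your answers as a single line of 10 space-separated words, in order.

Answer: no no yes yes yes no no no no yes

Derivation:
(18,23): col outside [0, 18] -> not filled
(226,174): row=0b11100010, col=0b10101110, row AND col = 0b10100010 = 162; 162 != 174 -> empty
(185,129): row=0b10111001, col=0b10000001, row AND col = 0b10000001 = 129; 129 == 129 -> filled
(254,218): row=0b11111110, col=0b11011010, row AND col = 0b11011010 = 218; 218 == 218 -> filled
(119,102): row=0b1110111, col=0b1100110, row AND col = 0b1100110 = 102; 102 == 102 -> filled
(113,102): row=0b1110001, col=0b1100110, row AND col = 0b1100000 = 96; 96 != 102 -> empty
(49,8): row=0b110001, col=0b1000, row AND col = 0b0 = 0; 0 != 8 -> empty
(126,61): row=0b1111110, col=0b111101, row AND col = 0b111100 = 60; 60 != 61 -> empty
(109,81): row=0b1101101, col=0b1010001, row AND col = 0b1000001 = 65; 65 != 81 -> empty
(93,73): row=0b1011101, col=0b1001001, row AND col = 0b1001001 = 73; 73 == 73 -> filled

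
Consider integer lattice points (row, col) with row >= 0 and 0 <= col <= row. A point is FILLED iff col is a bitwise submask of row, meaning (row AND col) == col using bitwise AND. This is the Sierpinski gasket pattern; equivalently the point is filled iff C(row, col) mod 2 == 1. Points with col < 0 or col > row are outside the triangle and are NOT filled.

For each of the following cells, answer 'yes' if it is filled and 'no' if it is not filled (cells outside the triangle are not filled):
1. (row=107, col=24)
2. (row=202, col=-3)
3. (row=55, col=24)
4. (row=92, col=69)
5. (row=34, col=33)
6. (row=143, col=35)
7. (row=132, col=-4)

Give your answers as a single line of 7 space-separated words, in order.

(107,24): row=0b1101011, col=0b11000, row AND col = 0b1000 = 8; 8 != 24 -> empty
(202,-3): col outside [0, 202] -> not filled
(55,24): row=0b110111, col=0b11000, row AND col = 0b10000 = 16; 16 != 24 -> empty
(92,69): row=0b1011100, col=0b1000101, row AND col = 0b1000100 = 68; 68 != 69 -> empty
(34,33): row=0b100010, col=0b100001, row AND col = 0b100000 = 32; 32 != 33 -> empty
(143,35): row=0b10001111, col=0b100011, row AND col = 0b11 = 3; 3 != 35 -> empty
(132,-4): col outside [0, 132] -> not filled

Answer: no no no no no no no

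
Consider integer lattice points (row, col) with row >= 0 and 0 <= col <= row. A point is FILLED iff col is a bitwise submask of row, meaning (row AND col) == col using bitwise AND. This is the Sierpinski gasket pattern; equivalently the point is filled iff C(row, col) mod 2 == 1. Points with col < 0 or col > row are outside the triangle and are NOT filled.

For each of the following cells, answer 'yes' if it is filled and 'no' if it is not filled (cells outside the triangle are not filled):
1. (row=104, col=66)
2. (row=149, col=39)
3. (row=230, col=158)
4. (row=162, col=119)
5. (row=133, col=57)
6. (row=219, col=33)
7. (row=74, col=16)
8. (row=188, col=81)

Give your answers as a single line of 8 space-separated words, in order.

Answer: no no no no no no no no

Derivation:
(104,66): row=0b1101000, col=0b1000010, row AND col = 0b1000000 = 64; 64 != 66 -> empty
(149,39): row=0b10010101, col=0b100111, row AND col = 0b101 = 5; 5 != 39 -> empty
(230,158): row=0b11100110, col=0b10011110, row AND col = 0b10000110 = 134; 134 != 158 -> empty
(162,119): row=0b10100010, col=0b1110111, row AND col = 0b100010 = 34; 34 != 119 -> empty
(133,57): row=0b10000101, col=0b111001, row AND col = 0b1 = 1; 1 != 57 -> empty
(219,33): row=0b11011011, col=0b100001, row AND col = 0b1 = 1; 1 != 33 -> empty
(74,16): row=0b1001010, col=0b10000, row AND col = 0b0 = 0; 0 != 16 -> empty
(188,81): row=0b10111100, col=0b1010001, row AND col = 0b10000 = 16; 16 != 81 -> empty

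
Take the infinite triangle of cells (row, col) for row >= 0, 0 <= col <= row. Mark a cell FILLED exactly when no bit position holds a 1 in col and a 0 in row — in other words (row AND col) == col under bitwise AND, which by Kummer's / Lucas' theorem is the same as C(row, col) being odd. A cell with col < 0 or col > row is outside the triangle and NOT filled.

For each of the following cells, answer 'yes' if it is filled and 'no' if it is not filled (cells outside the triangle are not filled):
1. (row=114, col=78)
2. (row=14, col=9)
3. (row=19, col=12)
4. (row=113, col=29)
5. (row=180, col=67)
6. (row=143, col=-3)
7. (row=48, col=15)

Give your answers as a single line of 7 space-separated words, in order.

Answer: no no no no no no no

Derivation:
(114,78): row=0b1110010, col=0b1001110, row AND col = 0b1000010 = 66; 66 != 78 -> empty
(14,9): row=0b1110, col=0b1001, row AND col = 0b1000 = 8; 8 != 9 -> empty
(19,12): row=0b10011, col=0b1100, row AND col = 0b0 = 0; 0 != 12 -> empty
(113,29): row=0b1110001, col=0b11101, row AND col = 0b10001 = 17; 17 != 29 -> empty
(180,67): row=0b10110100, col=0b1000011, row AND col = 0b0 = 0; 0 != 67 -> empty
(143,-3): col outside [0, 143] -> not filled
(48,15): row=0b110000, col=0b1111, row AND col = 0b0 = 0; 0 != 15 -> empty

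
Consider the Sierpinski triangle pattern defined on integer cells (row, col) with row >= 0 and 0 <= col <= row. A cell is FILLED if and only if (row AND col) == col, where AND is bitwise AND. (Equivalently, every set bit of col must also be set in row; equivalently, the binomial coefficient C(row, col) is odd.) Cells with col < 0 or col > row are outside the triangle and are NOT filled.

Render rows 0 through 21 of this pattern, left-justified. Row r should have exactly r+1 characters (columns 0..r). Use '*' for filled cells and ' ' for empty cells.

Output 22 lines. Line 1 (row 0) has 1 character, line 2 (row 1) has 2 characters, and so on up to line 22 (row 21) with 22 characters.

Answer: *
**
* *
****
*   *
**  **
* * * *
********
*       *
**      **
* *     * *
****    ****
*   *   *   *
**  **  **  **
* * * * * * * *
****************
*               *
**              **
* *             * *
****            ****
*   *           *   *
**  **          **  **

Derivation:
r0=0: *
r1=1: **
r2=10: * *
r3=11: ****
r4=100: *   *
r5=101: **  **
r6=110: * * * *
r7=111: ********
r8=1000: *       *
r9=1001: **      **
r10=1010: * *     * *
r11=1011: ****    ****
r12=1100: *   *   *   *
r13=1101: **  **  **  **
r14=1110: * * * * * * * *
r15=1111: ****************
r16=10000: *               *
r17=10001: **              **
r18=10010: * *             * *
r19=10011: ****            ****
r20=10100: *   *           *   *
r21=10101: **  **          **  **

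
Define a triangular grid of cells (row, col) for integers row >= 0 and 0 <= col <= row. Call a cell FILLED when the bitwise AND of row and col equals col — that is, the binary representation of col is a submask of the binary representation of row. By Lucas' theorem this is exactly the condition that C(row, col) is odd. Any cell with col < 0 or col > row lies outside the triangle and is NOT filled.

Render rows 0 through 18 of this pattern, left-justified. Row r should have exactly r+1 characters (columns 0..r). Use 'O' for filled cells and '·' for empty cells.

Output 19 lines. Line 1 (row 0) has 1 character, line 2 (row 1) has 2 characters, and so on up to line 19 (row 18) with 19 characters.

r0=0: O
r1=1: OO
r2=10: O·O
r3=11: OOOO
r4=100: O···O
r5=101: OO··OO
r6=110: O·O·O·O
r7=111: OOOOOOOO
r8=1000: O·······O
r9=1001: OO······OO
r10=1010: O·O·····O·O
r11=1011: OOOO····OOOO
r12=1100: O···O···O···O
r13=1101: OO··OO··OO··OO
r14=1110: O·O·O·O·O·O·O·O
r15=1111: OOOOOOOOOOOOOOOO
r16=10000: O···············O
r17=10001: OO··············OO
r18=10010: O·O·············O·O

Answer: O
OO
O·O
OOOO
O···O
OO··OO
O·O·O·O
OOOOOOOO
O·······O
OO······OO
O·O·····O·O
OOOO····OOOO
O···O···O···O
OO··OO··OO··OO
O·O·O·O·O·O·O·O
OOOOOOOOOOOOOOOO
O···············O
OO··············OO
O·O·············O·O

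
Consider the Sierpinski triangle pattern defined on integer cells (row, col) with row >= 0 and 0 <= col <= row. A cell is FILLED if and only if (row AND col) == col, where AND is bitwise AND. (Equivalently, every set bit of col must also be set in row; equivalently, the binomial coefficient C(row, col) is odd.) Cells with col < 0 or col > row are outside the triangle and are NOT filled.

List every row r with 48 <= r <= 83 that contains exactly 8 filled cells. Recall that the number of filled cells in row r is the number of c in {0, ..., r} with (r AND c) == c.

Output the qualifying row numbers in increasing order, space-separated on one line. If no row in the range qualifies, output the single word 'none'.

Row r has 2^popcount(r) filled cells, so we need popcount(r) = log2(8) = 3.
Scan r = 48..83 and keep those with exactly 3 one-bits:
r=48=110000 popcount=2 -> skip
r=49=110001 popcount=3 -> KEEP
r=50=110010 popcount=3 -> KEEP
r=51=110011 popcount=4 -> skip
r=52=110100 popcount=3 -> KEEP
r=53=110101 popcount=4 -> skip
r=54=110110 popcount=4 -> skip
r=55=110111 popcount=5 -> skip
r=56=111000 popcount=3 -> KEEP
r=57=111001 popcount=4 -> skip
r=58=111010 popcount=4 -> skip
r=59=111011 popcount=5 -> skip
r=60=111100 popcount=4 -> skip
r=61=111101 popcount=5 -> skip
r=62=111110 popcount=5 -> skip
r=63=111111 popcount=6 -> skip
r=64=1000000 popcount=1 -> skip
r=65=1000001 popcount=2 -> skip
r=66=1000010 popcount=2 -> skip
r=67=1000011 popcount=3 -> KEEP
r=68=1000100 popcount=2 -> skip
r=69=1000101 popcount=3 -> KEEP
r=70=1000110 popcount=3 -> KEEP
r=71=1000111 popcount=4 -> skip
r=72=1001000 popcount=2 -> skip
r=73=1001001 popcount=3 -> KEEP
r=74=1001010 popcount=3 -> KEEP
r=75=1001011 popcount=4 -> skip
r=76=1001100 popcount=3 -> KEEP
r=77=1001101 popcount=4 -> skip
r=78=1001110 popcount=4 -> skip
r=79=1001111 popcount=5 -> skip
r=80=1010000 popcount=2 -> skip
r=81=1010001 popcount=3 -> KEEP
r=82=1010010 popcount=3 -> KEEP
r=83=1010011 popcount=4 -> skip
Kept rows: 49 50 52 56 67 69 70 73 74 76 81 82

Answer: 49 50 52 56 67 69 70 73 74 76 81 82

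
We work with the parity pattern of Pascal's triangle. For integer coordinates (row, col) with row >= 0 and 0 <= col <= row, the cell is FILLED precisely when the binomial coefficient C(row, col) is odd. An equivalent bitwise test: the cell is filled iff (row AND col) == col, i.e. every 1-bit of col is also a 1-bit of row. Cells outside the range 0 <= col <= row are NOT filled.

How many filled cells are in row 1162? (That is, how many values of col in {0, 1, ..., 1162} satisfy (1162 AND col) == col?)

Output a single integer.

1162 in binary = 10010001010
popcount(1162) = number of 1-bits in 10010001010 = 4
A col c satisfies (1162 AND c) == c iff every set bit of c is also set in 1162; each of the 4 set bits of 1162 can independently be on or off in c.
count = 2^4 = 16

Answer: 16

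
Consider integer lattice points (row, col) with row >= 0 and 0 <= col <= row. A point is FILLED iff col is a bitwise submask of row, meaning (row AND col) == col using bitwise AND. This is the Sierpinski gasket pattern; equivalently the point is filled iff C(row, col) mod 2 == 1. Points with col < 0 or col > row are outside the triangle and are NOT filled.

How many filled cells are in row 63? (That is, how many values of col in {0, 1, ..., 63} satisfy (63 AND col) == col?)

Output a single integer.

63 in binary = 111111
popcount(63) = number of 1-bits in 111111 = 6
A col c satisfies (63 AND c) == c iff every set bit of c is also set in 63; each of the 6 set bits of 63 can independently be on or off in c.
count = 2^6 = 64

Answer: 64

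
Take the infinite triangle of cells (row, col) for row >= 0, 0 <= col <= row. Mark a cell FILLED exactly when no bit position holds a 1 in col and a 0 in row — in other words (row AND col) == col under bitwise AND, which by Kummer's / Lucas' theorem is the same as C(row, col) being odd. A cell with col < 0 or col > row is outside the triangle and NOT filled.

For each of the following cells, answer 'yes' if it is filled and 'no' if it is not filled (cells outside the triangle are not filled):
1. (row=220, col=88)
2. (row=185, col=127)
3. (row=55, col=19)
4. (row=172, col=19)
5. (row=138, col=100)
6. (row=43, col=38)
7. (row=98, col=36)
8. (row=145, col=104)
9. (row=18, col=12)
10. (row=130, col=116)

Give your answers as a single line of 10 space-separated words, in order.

(220,88): row=0b11011100, col=0b1011000, row AND col = 0b1011000 = 88; 88 == 88 -> filled
(185,127): row=0b10111001, col=0b1111111, row AND col = 0b111001 = 57; 57 != 127 -> empty
(55,19): row=0b110111, col=0b10011, row AND col = 0b10011 = 19; 19 == 19 -> filled
(172,19): row=0b10101100, col=0b10011, row AND col = 0b0 = 0; 0 != 19 -> empty
(138,100): row=0b10001010, col=0b1100100, row AND col = 0b0 = 0; 0 != 100 -> empty
(43,38): row=0b101011, col=0b100110, row AND col = 0b100010 = 34; 34 != 38 -> empty
(98,36): row=0b1100010, col=0b100100, row AND col = 0b100000 = 32; 32 != 36 -> empty
(145,104): row=0b10010001, col=0b1101000, row AND col = 0b0 = 0; 0 != 104 -> empty
(18,12): row=0b10010, col=0b1100, row AND col = 0b0 = 0; 0 != 12 -> empty
(130,116): row=0b10000010, col=0b1110100, row AND col = 0b0 = 0; 0 != 116 -> empty

Answer: yes no yes no no no no no no no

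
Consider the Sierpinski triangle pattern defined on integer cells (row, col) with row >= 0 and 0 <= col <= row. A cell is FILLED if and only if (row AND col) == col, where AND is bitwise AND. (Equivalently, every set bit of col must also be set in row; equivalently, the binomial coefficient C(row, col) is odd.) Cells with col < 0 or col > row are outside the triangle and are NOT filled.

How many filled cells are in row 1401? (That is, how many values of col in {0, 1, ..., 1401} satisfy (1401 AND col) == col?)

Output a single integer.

1401 in binary = 10101111001
popcount(1401) = number of 1-bits in 10101111001 = 7
A col c satisfies (1401 AND c) == c iff every set bit of c is also set in 1401; each of the 7 set bits of 1401 can independently be on or off in c.
count = 2^7 = 128

Answer: 128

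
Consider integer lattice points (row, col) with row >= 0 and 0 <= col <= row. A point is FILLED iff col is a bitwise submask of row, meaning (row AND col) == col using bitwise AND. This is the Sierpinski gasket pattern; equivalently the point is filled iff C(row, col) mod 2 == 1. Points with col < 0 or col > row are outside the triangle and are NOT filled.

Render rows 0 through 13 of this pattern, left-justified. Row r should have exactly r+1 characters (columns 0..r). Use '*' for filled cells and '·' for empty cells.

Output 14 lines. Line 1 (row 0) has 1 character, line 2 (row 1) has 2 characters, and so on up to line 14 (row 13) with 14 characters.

r0=0: *
r1=1: **
r2=10: *·*
r3=11: ****
r4=100: *···*
r5=101: **··**
r6=110: *·*·*·*
r7=111: ********
r8=1000: *·······*
r9=1001: **······**
r10=1010: *·*·····*·*
r11=1011: ****····****
r12=1100: *···*···*···*
r13=1101: **··**··**··**

Answer: *
**
*·*
****
*···*
**··**
*·*·*·*
********
*·······*
**······**
*·*·····*·*
****····****
*···*···*···*
**··**··**··**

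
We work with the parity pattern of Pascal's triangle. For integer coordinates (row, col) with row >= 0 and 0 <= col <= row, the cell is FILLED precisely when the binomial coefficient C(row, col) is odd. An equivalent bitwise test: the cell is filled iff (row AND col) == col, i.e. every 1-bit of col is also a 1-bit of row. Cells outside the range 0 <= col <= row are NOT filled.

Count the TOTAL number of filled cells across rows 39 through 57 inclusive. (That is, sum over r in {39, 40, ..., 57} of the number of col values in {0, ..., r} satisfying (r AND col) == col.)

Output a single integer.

Answer: 256

Derivation:
r39=100111 pc4: +16 =16
r40=101000 pc2: +4 =20
r41=101001 pc3: +8 =28
r42=101010 pc3: +8 =36
r43=101011 pc4: +16 =52
r44=101100 pc3: +8 =60
r45=101101 pc4: +16 =76
r46=101110 pc4: +16 =92
r47=101111 pc5: +32 =124
r48=110000 pc2: +4 =128
r49=110001 pc3: +8 =136
r50=110010 pc3: +8 =144
r51=110011 pc4: +16 =160
r52=110100 pc3: +8 =168
r53=110101 pc4: +16 =184
r54=110110 pc4: +16 =200
r55=110111 pc5: +32 =232
r56=111000 pc3: +8 =240
r57=111001 pc4: +16 =256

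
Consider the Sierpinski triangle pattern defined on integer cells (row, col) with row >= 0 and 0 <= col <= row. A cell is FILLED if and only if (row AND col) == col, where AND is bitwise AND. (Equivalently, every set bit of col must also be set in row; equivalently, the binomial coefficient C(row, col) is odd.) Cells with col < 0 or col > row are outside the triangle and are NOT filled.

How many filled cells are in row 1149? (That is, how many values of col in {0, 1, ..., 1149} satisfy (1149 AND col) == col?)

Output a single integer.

1149 in binary = 10001111101
popcount(1149) = number of 1-bits in 10001111101 = 7
A col c satisfies (1149 AND c) == c iff every set bit of c is also set in 1149; each of the 7 set bits of 1149 can independently be on or off in c.
count = 2^7 = 128

Answer: 128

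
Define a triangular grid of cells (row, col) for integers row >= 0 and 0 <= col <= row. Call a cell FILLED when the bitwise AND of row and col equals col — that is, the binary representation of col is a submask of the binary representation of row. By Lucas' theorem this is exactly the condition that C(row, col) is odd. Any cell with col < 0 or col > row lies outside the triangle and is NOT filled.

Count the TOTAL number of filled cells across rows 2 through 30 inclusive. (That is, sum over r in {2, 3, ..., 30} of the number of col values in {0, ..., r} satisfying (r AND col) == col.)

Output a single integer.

Answer: 208

Derivation:
r2=10 pc1: +2 =2
r3=11 pc2: +4 =6
r4=100 pc1: +2 =8
r5=101 pc2: +4 =12
r6=110 pc2: +4 =16
r7=111 pc3: +8 =24
r8=1000 pc1: +2 =26
r9=1001 pc2: +4 =30
r10=1010 pc2: +4 =34
r11=1011 pc3: +8 =42
r12=1100 pc2: +4 =46
r13=1101 pc3: +8 =54
r14=1110 pc3: +8 =62
r15=1111 pc4: +16 =78
r16=10000 pc1: +2 =80
r17=10001 pc2: +4 =84
r18=10010 pc2: +4 =88
r19=10011 pc3: +8 =96
r20=10100 pc2: +4 =100
r21=10101 pc3: +8 =108
r22=10110 pc3: +8 =116
r23=10111 pc4: +16 =132
r24=11000 pc2: +4 =136
r25=11001 pc3: +8 =144
r26=11010 pc3: +8 =152
r27=11011 pc4: +16 =168
r28=11100 pc3: +8 =176
r29=11101 pc4: +16 =192
r30=11110 pc4: +16 =208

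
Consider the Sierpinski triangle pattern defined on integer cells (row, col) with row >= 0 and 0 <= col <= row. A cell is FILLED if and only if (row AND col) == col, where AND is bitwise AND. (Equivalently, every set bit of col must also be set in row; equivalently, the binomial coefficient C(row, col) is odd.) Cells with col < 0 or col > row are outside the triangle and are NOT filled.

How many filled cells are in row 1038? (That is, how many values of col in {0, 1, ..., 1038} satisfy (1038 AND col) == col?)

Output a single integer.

1038 in binary = 10000001110
popcount(1038) = number of 1-bits in 10000001110 = 4
A col c satisfies (1038 AND c) == c iff every set bit of c is also set in 1038; each of the 4 set bits of 1038 can independently be on or off in c.
count = 2^4 = 16

Answer: 16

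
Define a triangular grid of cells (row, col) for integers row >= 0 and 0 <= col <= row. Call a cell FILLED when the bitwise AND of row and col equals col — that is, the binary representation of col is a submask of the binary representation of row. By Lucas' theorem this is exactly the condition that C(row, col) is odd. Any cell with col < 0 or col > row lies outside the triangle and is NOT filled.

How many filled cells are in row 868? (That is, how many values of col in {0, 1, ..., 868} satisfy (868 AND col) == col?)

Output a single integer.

868 in binary = 1101100100
popcount(868) = number of 1-bits in 1101100100 = 5
A col c satisfies (868 AND c) == c iff every set bit of c is also set in 868; each of the 5 set bits of 868 can independently be on or off in c.
count = 2^5 = 32

Answer: 32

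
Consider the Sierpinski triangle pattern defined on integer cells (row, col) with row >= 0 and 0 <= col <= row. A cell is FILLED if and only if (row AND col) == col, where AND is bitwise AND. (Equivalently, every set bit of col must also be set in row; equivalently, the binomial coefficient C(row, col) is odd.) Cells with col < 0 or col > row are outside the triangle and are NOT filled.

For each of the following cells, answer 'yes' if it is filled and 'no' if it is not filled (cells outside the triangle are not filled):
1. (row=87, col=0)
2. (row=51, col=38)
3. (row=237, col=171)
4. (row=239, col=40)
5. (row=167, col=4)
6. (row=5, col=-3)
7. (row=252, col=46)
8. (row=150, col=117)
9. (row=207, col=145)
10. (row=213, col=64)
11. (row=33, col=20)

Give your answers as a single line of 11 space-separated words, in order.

Answer: yes no no yes yes no no no no yes no

Derivation:
(87,0): row=0b1010111, col=0b0, row AND col = 0b0 = 0; 0 == 0 -> filled
(51,38): row=0b110011, col=0b100110, row AND col = 0b100010 = 34; 34 != 38 -> empty
(237,171): row=0b11101101, col=0b10101011, row AND col = 0b10101001 = 169; 169 != 171 -> empty
(239,40): row=0b11101111, col=0b101000, row AND col = 0b101000 = 40; 40 == 40 -> filled
(167,4): row=0b10100111, col=0b100, row AND col = 0b100 = 4; 4 == 4 -> filled
(5,-3): col outside [0, 5] -> not filled
(252,46): row=0b11111100, col=0b101110, row AND col = 0b101100 = 44; 44 != 46 -> empty
(150,117): row=0b10010110, col=0b1110101, row AND col = 0b10100 = 20; 20 != 117 -> empty
(207,145): row=0b11001111, col=0b10010001, row AND col = 0b10000001 = 129; 129 != 145 -> empty
(213,64): row=0b11010101, col=0b1000000, row AND col = 0b1000000 = 64; 64 == 64 -> filled
(33,20): row=0b100001, col=0b10100, row AND col = 0b0 = 0; 0 != 20 -> empty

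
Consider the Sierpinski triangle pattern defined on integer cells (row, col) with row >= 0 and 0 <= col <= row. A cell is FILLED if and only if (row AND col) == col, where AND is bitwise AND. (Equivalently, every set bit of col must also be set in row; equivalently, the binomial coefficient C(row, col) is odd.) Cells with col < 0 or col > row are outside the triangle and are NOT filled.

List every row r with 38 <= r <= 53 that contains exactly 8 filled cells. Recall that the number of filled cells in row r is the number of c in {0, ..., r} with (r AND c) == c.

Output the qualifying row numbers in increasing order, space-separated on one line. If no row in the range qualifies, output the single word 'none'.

Answer: 38 41 42 44 49 50 52

Derivation:
Row r has 2^popcount(r) filled cells, so we need popcount(r) = log2(8) = 3.
Scan r = 38..53 and keep those with exactly 3 one-bits:
r=38=100110 popcount=3 -> KEEP
r=39=100111 popcount=4 -> skip
r=40=101000 popcount=2 -> skip
r=41=101001 popcount=3 -> KEEP
r=42=101010 popcount=3 -> KEEP
r=43=101011 popcount=4 -> skip
r=44=101100 popcount=3 -> KEEP
r=45=101101 popcount=4 -> skip
r=46=101110 popcount=4 -> skip
r=47=101111 popcount=5 -> skip
r=48=110000 popcount=2 -> skip
r=49=110001 popcount=3 -> KEEP
r=50=110010 popcount=3 -> KEEP
r=51=110011 popcount=4 -> skip
r=52=110100 popcount=3 -> KEEP
r=53=110101 popcount=4 -> skip
Kept rows: 38 41 42 44 49 50 52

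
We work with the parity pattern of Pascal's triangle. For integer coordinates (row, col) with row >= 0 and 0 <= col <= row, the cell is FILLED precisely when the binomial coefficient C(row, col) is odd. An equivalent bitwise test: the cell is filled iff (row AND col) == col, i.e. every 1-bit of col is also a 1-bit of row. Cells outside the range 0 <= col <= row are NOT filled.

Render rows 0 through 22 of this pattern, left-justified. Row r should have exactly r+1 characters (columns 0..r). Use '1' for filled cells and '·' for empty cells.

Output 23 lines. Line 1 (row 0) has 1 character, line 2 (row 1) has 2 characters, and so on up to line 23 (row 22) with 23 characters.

Answer: 1
11
1·1
1111
1···1
11··11
1·1·1·1
11111111
1·······1
11······11
1·1·····1·1
1111····1111
1···1···1···1
11··11··11··11
1·1·1·1·1·1·1·1
1111111111111111
1···············1
11··············11
1·1·············1·1
1111············1111
1···1···········1···1
11··11··········11··11
1·1·1·1·········1·1·1·1

Derivation:
r0=0: 1
r1=1: 11
r2=10: 1·1
r3=11: 1111
r4=100: 1···1
r5=101: 11··11
r6=110: 1·1·1·1
r7=111: 11111111
r8=1000: 1·······1
r9=1001: 11······11
r10=1010: 1·1·····1·1
r11=1011: 1111····1111
r12=1100: 1···1···1···1
r13=1101: 11··11··11··11
r14=1110: 1·1·1·1·1·1·1·1
r15=1111: 1111111111111111
r16=10000: 1···············1
r17=10001: 11··············11
r18=10010: 1·1·············1·1
r19=10011: 1111············1111
r20=10100: 1···1···········1···1
r21=10101: 11··11··········11··11
r22=10110: 1·1·1·1·········1·1·1·1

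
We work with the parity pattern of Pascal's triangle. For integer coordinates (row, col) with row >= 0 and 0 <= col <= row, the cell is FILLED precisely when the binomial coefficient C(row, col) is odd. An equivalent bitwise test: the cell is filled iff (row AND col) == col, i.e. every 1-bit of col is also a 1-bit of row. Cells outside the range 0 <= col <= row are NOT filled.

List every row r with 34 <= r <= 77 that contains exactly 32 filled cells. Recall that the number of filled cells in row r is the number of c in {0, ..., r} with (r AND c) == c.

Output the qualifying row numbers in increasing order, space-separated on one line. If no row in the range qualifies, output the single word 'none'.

Row r has 2^popcount(r) filled cells, so we need popcount(r) = log2(32) = 5.
Scan r = 34..77 and keep those with exactly 5 one-bits:
r=34=100010 popcount=2 -> skip
r=35=100011 popcount=3 -> skip
r=36=100100 popcount=2 -> skip
r=37=100101 popcount=3 -> skip
r=38=100110 popcount=3 -> skip
r=39=100111 popcount=4 -> skip
r=40=101000 popcount=2 -> skip
r=41=101001 popcount=3 -> skip
r=42=101010 popcount=3 -> skip
r=43=101011 popcount=4 -> skip
r=44=101100 popcount=3 -> skip
r=45=101101 popcount=4 -> skip
r=46=101110 popcount=4 -> skip
r=47=101111 popcount=5 -> KEEP
r=48=110000 popcount=2 -> skip
r=49=110001 popcount=3 -> skip
r=50=110010 popcount=3 -> skip
r=51=110011 popcount=4 -> skip
r=52=110100 popcount=3 -> skip
r=53=110101 popcount=4 -> skip
r=54=110110 popcount=4 -> skip
r=55=110111 popcount=5 -> KEEP
r=56=111000 popcount=3 -> skip
r=57=111001 popcount=4 -> skip
r=58=111010 popcount=4 -> skip
r=59=111011 popcount=5 -> KEEP
r=60=111100 popcount=4 -> skip
r=61=111101 popcount=5 -> KEEP
r=62=111110 popcount=5 -> KEEP
r=63=111111 popcount=6 -> skip
r=64=1000000 popcount=1 -> skip
r=65=1000001 popcount=2 -> skip
r=66=1000010 popcount=2 -> skip
r=67=1000011 popcount=3 -> skip
r=68=1000100 popcount=2 -> skip
r=69=1000101 popcount=3 -> skip
r=70=1000110 popcount=3 -> skip
r=71=1000111 popcount=4 -> skip
r=72=1001000 popcount=2 -> skip
r=73=1001001 popcount=3 -> skip
r=74=1001010 popcount=3 -> skip
r=75=1001011 popcount=4 -> skip
r=76=1001100 popcount=3 -> skip
r=77=1001101 popcount=4 -> skip
Kept rows: 47 55 59 61 62

Answer: 47 55 59 61 62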